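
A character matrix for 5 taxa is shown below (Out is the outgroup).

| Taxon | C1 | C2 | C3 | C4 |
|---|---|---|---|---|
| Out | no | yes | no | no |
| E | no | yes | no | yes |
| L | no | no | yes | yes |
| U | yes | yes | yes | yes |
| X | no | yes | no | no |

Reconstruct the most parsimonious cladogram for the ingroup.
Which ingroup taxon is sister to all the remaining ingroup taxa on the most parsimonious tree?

X

Character polarity is set by the outgroup: the derived state is whichever differs from the outgroup's state, so for C2 the derived state is 'no', and for the remaining characters it is 'yes'.
C1: derived state 'yes' in U only — an autapomorphy, so it tells us nothing about relationships among taxa.
C2: derived state 'no' in L only — an autapomorphy, so it tells us nothing about relationships among taxa.
C3: derived state 'yes' in L and U only — synapomorphy for {L, U}.
C4 (derived state 'yes') is shared by E, L, and U — a synapomorphy uniting that clade.
Most parsimonious ingroup topology: ((E,(L,U)),X).
X is sister to the clade containing all other ingroup taxa, so it is the earliest-diverging (most basal) ingroup lineage.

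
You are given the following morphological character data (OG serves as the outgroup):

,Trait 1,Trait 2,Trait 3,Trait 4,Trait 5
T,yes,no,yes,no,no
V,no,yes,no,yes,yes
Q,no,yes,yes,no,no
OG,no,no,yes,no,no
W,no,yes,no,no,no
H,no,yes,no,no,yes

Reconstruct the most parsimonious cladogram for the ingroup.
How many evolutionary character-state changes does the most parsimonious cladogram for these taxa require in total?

Character polarity is set by the outgroup: the derived state is whichever differs from the outgroup's state, so for Trait 3 the derived state is 'no', and for the remaining characters it is 'yes'.
Trait 1 (derived state 'yes') is unique to T (autapomorphy; uninformative for grouping).
Trait 2 (derived state 'yes') is shared by H, Q, V, and W — a synapomorphy uniting that clade.
Trait 3 (derived state 'no') is shared by H, V, and W — a synapomorphy uniting that clade.
Trait 4 (derived state 'yes') is unique to V (autapomorphy; uninformative for grouping).
Only H and V show the derived state 'yes' for Trait 5, supporting them as a clade.
Most parsimonious ingroup topology: ((((V,H),W),Q),T).
Changes per character on this tree: Trait 1: 1; Trait 2: 1; Trait 3: 1; Trait 4: 1; Trait 5: 1.
Total = 5.

5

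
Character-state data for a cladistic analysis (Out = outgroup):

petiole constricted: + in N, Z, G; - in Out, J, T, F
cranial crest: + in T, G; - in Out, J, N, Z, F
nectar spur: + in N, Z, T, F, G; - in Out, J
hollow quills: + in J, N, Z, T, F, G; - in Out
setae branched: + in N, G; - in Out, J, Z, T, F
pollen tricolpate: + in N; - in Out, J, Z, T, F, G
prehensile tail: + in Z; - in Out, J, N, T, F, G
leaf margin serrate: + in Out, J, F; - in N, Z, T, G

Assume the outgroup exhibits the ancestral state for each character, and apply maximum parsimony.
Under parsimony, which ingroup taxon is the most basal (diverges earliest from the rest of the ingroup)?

Character polarity is set by the outgroup: the derived state is whichever differs from the outgroup's state, so for leaf margin serrate the derived state is '-', and for the remaining characters it is '+'.
petiole constricted: derived state '+' in G, N, and Z only — synapomorphy for {G, N, Z}.
cranial crest (state '+') occurs in G and T but conflicts with the nesting implied by the other characters — most parsimoniously interpreted as homoplasy.
nectar spur (derived state '+') is shared by F, G, N, T, and Z — a synapomorphy uniting that clade.
hollow quills (derived state '+') is shared by all ingroup taxa — unites the whole ingroup.
Only G and N show the derived state '+' for setae branched, supporting them as a clade.
pollen tricolpate: derived state '+' in N only — an autapomorphy, so it tells us nothing about relationships among taxa.
prehensile tail: derived state '+' in Z only — an autapomorphy, so it tells us nothing about relationships among taxa.
leaf margin serrate: derived state '-' in G, N, T, and Z only — synapomorphy for {G, N, T, Z}.
Most parsimonious ingroup topology: (J,((((N,G),Z),T),F)).
J is sister to the clade containing all other ingroup taxa, so it is the earliest-diverging (most basal) ingroup lineage.

J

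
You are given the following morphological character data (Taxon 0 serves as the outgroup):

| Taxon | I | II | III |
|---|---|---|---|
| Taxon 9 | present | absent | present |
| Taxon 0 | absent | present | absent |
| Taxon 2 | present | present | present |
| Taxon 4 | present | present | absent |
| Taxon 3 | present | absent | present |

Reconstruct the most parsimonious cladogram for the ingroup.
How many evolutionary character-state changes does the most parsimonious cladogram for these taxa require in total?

3

Character polarity is set by the outgroup: the derived state is whichever differs from the outgroup's state, so for II the derived state is 'absent', and for the remaining characters it is 'present'.
I (derived state 'present') is shared by all ingroup taxa — unites the whole ingroup.
II: derived state 'absent' in Taxon 3 and Taxon 9 only — synapomorphy for {Taxon 3, Taxon 9}.
Only Taxon 2, Taxon 3, and Taxon 9 show the derived state 'present' for III, supporting them as a clade.
Most parsimonious ingroup topology: (((Taxon 9,Taxon 3),Taxon 2),Taxon 4).
Changes per character on this tree: I: 1; II: 1; III: 1.
Total = 3.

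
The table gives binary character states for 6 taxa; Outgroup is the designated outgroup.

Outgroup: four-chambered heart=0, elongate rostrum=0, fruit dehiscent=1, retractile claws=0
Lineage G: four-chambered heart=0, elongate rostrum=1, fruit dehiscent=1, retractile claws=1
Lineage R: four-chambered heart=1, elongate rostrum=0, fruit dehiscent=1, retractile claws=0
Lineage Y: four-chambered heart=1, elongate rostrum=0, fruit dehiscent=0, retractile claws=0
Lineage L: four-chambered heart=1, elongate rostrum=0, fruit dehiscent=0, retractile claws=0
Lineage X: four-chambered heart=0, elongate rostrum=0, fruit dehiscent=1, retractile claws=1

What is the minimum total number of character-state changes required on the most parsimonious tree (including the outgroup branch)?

4

Character polarity is set by the outgroup: the derived state is whichever differs from the outgroup's state, so for fruit dehiscent the derived state is '0', and for the remaining characters it is '1'.
Only Lineage L, Lineage R, and Lineage Y show the derived state '1' for four-chambered heart, supporting them as a clade.
elongate rostrum (derived state '1') is unique to Lineage G (autapomorphy; uninformative for grouping).
fruit dehiscent: derived state '0' in Lineage L and Lineage Y only — synapomorphy for {Lineage L, Lineage Y}.
Only Lineage G and Lineage X show the derived state '1' for retractile claws, supporting them as a clade.
Most parsimonious ingroup topology: ((Lineage R,(Lineage L,Lineage Y)),(Lineage G,Lineage X)).
Changes per character on this tree: four-chambered heart: 1; elongate rostrum: 1; fruit dehiscent: 1; retractile claws: 1.
Total = 4.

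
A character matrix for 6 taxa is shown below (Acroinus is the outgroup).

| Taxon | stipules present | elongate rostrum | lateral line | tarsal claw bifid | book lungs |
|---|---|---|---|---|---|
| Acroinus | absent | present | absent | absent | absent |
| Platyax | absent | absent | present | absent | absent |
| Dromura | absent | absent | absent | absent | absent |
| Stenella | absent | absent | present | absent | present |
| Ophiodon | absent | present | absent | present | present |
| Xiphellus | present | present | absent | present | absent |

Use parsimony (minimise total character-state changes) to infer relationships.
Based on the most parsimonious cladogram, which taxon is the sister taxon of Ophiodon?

Character polarity is set by the outgroup: the derived state is whichever differs from the outgroup's state, so for elongate rostrum the derived state is 'absent', and for the remaining characters it is 'present'.
stipules present: derived state 'present' in Xiphellus only — an autapomorphy, so it tells us nothing about relationships among taxa.
Only Dromura, Platyax, and Stenella show the derived state 'absent' for elongate rostrum, supporting them as a clade.
lateral line: derived state 'present' in Platyax and Stenella only — synapomorphy for {Platyax, Stenella}.
tarsal claw bifid: derived state 'present' in Ophiodon and Xiphellus only — synapomorphy for {Ophiodon, Xiphellus}.
book lungs groups Ophiodon and Stenella, which is incompatible with the clades supported by the remaining characters; treating it as convergent (homoplasy) costs fewer steps than any alternative tree.
Most parsimonious ingroup topology: (((Platyax,Stenella),Dromura),(Ophiodon,Xiphellus)).
Ophiodon and Xiphellus form a cherry on this tree, so they are sister taxa.

Xiphellus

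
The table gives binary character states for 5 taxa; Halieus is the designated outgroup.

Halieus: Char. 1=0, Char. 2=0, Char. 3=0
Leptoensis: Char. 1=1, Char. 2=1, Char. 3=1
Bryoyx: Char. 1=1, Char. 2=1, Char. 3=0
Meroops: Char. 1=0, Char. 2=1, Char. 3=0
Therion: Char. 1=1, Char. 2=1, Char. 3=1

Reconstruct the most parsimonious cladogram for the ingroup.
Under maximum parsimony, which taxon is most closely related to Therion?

The outgroup has state '0' for every character, so '1' is the derived state throughout.
Char. 1 (derived state '1') is shared by Bryoyx, Leptoensis, and Therion — a synapomorphy uniting that clade.
Char. 2 (derived state '1') is shared by all ingroup taxa — unites the whole ingroup.
Char. 3 (derived state '1') is shared by Leptoensis and Therion — a synapomorphy uniting that clade.
Most parsimonious ingroup topology: (((Leptoensis,Therion),Bryoyx),Meroops).
Therion and Leptoensis form a cherry on this tree, so they are sister taxa.

Leptoensis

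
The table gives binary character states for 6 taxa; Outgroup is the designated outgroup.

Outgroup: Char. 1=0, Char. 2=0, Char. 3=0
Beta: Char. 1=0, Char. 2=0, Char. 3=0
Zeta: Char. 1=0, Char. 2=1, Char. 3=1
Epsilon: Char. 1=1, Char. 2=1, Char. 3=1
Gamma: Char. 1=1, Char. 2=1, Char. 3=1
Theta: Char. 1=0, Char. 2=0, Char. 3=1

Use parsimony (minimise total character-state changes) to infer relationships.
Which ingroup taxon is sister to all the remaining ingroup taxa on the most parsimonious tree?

Beta

The outgroup has state '0' for every character, so '1' is the derived state throughout.
Char. 1 (derived state '1') is shared by Epsilon and Gamma — a synapomorphy uniting that clade.
Char. 2: derived state '1' in Epsilon, Gamma, and Zeta only — synapomorphy for {Epsilon, Gamma, Zeta}.
Only Epsilon, Gamma, Theta, and Zeta show the derived state '1' for Char. 3, supporting them as a clade.
Most parsimonious ingroup topology: ((((Gamma,Epsilon),Zeta),Theta),Beta).
Beta is sister to the clade containing all other ingroup taxa, so it is the earliest-diverging (most basal) ingroup lineage.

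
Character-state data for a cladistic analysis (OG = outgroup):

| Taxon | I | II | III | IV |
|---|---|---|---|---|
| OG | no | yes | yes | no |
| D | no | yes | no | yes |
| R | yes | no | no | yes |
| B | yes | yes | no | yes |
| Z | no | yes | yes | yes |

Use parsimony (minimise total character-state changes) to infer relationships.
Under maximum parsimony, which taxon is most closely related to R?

B

Character polarity is set by the outgroup: the derived state is whichever differs from the outgroup's state, so for II, III the derived state is 'no', and for the remaining characters it is 'yes'.
I (derived state 'yes') is shared by B and R — a synapomorphy uniting that clade.
II (derived state 'no') is unique to R (autapomorphy; uninformative for grouping).
Only B, D, and R show the derived state 'no' for III, supporting them as a clade.
All ingroup taxa share the derived state 'yes' for IV; it defines the ingroup but does not resolve relationships within it.
Most parsimonious ingroup topology: ((D,(R,B)),Z).
R and B form a cherry on this tree, so they are sister taxa.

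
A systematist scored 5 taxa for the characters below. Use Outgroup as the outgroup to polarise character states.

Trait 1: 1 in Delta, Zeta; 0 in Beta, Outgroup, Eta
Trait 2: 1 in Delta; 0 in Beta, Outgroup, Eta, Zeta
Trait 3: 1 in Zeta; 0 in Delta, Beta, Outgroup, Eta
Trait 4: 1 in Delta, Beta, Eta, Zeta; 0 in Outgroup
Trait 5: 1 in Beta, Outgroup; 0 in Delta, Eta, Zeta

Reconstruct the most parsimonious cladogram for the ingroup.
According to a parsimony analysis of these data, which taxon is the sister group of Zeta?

Character polarity is set by the outgroup: the derived state is whichever differs from the outgroup's state, so for Trait 5 the derived state is '0', and for the remaining characters it is '1'.
Trait 1 (derived state '1') is shared by Delta and Zeta — a synapomorphy uniting that clade.
Trait 2: derived state '1' in Delta only — an autapomorphy, so it tells us nothing about relationships among taxa.
Trait 3: derived state '1' in Zeta only — an autapomorphy, so it tells us nothing about relationships among taxa.
All ingroup taxa share the derived state '1' for Trait 4; it defines the ingroup but does not resolve relationships within it.
Trait 5 (derived state '0') is shared by Delta, Eta, and Zeta — a synapomorphy uniting that clade.
Most parsimonious ingroup topology: ((Eta,(Zeta,Delta)),Beta).
Zeta and Delta form a cherry on this tree, so they are sister taxa.

Delta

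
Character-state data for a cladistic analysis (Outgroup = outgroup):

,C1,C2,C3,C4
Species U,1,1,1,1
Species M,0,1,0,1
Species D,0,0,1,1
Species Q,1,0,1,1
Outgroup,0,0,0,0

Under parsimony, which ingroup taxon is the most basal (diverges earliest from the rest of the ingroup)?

The outgroup has state '0' for every character, so '1' is the derived state throughout.
Only Species Q and Species U show the derived state '1' for C1, supporting them as a clade.
C2 (state '1') occurs in Species M and Species U but conflicts with the nesting implied by the other characters — most parsimoniously interpreted as homoplasy.
C3: derived state '1' in Species D, Species Q, and Species U only — synapomorphy for {Species D, Species Q, Species U}.
All ingroup taxa share the derived state '1' for C4; it defines the ingroup but does not resolve relationships within it.
Most parsimonious ingroup topology: (((Species Q,Species U),Species D),Species M).
Species M is sister to the clade containing all other ingroup taxa, so it is the earliest-diverging (most basal) ingroup lineage.

Species M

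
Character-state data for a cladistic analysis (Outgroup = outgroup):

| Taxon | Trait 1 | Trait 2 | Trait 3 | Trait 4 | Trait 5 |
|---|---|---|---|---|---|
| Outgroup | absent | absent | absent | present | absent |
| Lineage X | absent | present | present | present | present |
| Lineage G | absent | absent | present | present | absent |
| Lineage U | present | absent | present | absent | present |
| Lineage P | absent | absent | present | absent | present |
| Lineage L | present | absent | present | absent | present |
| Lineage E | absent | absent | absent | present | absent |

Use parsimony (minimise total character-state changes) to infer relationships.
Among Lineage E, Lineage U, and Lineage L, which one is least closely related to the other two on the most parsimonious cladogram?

Character polarity is set by the outgroup: the derived state is whichever differs from the outgroup's state, so for Trait 4 the derived state is 'absent', and for the remaining characters it is 'present'.
Trait 1: derived state 'present' in Lineage L and Lineage U only — synapomorphy for {Lineage L, Lineage U}.
Trait 2 (derived state 'present') is unique to Lineage X (autapomorphy; uninformative for grouping).
Trait 3 (derived state 'present') is shared by Lineage G, Lineage L, Lineage P, Lineage U, and Lineage X — a synapomorphy uniting that clade.
Trait 4 (derived state 'absent') is shared by Lineage L, Lineage P, and Lineage U — a synapomorphy uniting that clade.
Trait 5: derived state 'present' in Lineage L, Lineage P, Lineage U, and Lineage X only — synapomorphy for {Lineage L, Lineage P, Lineage U, Lineage X}.
Most parsimonious ingroup topology: (((Lineage X,((Lineage U,Lineage L),Lineage P)),Lineage G),Lineage E).
Lineage U and Lineage L share a more recent common ancestor with each other than either does with Lineage E, so Lineage E is the least closely related of the three.

Lineage E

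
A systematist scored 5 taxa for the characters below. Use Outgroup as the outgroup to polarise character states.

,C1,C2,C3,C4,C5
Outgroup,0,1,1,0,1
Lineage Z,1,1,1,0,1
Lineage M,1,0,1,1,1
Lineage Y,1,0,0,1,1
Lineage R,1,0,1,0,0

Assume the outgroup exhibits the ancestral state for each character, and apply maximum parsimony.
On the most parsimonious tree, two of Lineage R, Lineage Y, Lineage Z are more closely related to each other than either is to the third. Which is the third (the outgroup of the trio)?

Lineage Z

Character polarity is set by the outgroup: the derived state is whichever differs from the outgroup's state, so for C2, C3, C5 the derived state is '0', and for the remaining characters it is '1'.
C1 (derived state '1') is shared by all ingroup taxa — unites the whole ingroup.
Only Lineage M, Lineage R, and Lineage Y show the derived state '0' for C2, supporting them as a clade.
C3: derived state '0' in Lineage Y only — an autapomorphy, so it tells us nothing about relationships among taxa.
C4: derived state '1' in Lineage M and Lineage Y only — synapomorphy for {Lineage M, Lineage Y}.
C5: derived state '0' in Lineage R only — an autapomorphy, so it tells us nothing about relationships among taxa.
Most parsimonious ingroup topology: (Lineage Z,((Lineage M,Lineage Y),Lineage R)).
Lineage Y and Lineage R share a more recent common ancestor with each other than either does with Lineage Z, so Lineage Z is the least closely related of the three.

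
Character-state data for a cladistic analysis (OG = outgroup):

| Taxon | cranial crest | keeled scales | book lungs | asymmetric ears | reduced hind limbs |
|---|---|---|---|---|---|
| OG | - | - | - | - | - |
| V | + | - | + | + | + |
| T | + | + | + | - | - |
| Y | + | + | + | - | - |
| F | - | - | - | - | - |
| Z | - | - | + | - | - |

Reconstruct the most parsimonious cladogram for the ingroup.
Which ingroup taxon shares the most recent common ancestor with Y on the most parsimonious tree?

The outgroup has state '-' for every character, so '+' is the derived state throughout.
cranial crest (derived state '+') is shared by T, V, and Y — a synapomorphy uniting that clade.
keeled scales (derived state '+') is shared by T and Y — a synapomorphy uniting that clade.
Only T, V, Y, and Z show the derived state '+' for book lungs, supporting them as a clade.
asymmetric ears (derived state '+') is unique to V (autapomorphy; uninformative for grouping).
reduced hind limbs (derived state '+') is unique to V (autapomorphy; uninformative for grouping).
Most parsimonious ingroup topology: (F,(((T,Y),V),Z)).
Y and T form a cherry on this tree, so they are sister taxa.

T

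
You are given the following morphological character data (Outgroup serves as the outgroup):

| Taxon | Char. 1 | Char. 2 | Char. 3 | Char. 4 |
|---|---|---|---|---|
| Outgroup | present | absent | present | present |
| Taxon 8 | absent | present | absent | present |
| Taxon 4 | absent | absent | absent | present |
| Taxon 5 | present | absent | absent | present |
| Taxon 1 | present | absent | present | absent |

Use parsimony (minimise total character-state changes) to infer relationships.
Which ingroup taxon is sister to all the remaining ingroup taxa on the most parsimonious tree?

Character polarity is set by the outgroup: the derived state is whichever differs from the outgroup's state, so for Char. 1, Char. 3, Char. 4 the derived state is 'absent', and for the remaining characters it is 'present'.
Only Taxon 4 and Taxon 8 show the derived state 'absent' for Char. 1, supporting them as a clade.
Char. 2: derived state 'present' in Taxon 8 only — an autapomorphy, so it tells us nothing about relationships among taxa.
Char. 3: derived state 'absent' in Taxon 4, Taxon 5, and Taxon 8 only — synapomorphy for {Taxon 4, Taxon 5, Taxon 8}.
Char. 4 (derived state 'absent') is unique to Taxon 1 (autapomorphy; uninformative for grouping).
Most parsimonious ingroup topology: (((Taxon 8,Taxon 4),Taxon 5),Taxon 1).
Taxon 1 is sister to the clade containing all other ingroup taxa, so it is the earliest-diverging (most basal) ingroup lineage.

Taxon 1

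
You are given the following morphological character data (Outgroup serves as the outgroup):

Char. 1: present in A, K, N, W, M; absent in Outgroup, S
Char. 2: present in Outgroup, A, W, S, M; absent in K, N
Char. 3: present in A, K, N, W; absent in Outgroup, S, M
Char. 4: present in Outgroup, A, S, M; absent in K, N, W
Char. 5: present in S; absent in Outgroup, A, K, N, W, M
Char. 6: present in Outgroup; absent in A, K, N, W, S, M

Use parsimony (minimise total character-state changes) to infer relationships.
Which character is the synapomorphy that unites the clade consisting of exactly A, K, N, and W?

Character polarity is set by the outgroup: the derived state is whichever differs from the outgroup's state, so for Char. 2, Char. 4, Char. 6 the derived state is 'absent', and for the remaining characters it is 'present'.
Char. 1 (derived state 'present') is shared by A, K, M, N, and W — a synapomorphy uniting that clade.
Char. 2: derived state 'absent' in K and N only — synapomorphy for {K, N}.
Only A, K, N, and W show the derived state 'present' for Char. 3, supporting them as a clade.
Char. 4: derived state 'absent' in K, N, and W only — synapomorphy for {K, N, W}.
Char. 5 (derived state 'present') is unique to S (autapomorphy; uninformative for grouping).
Char. 6 (derived state 'absent') is shared by all ingroup taxa — unites the whole ingroup.
Most parsimonious ingroup topology: (((A,((K,N),W)),M),S).
The clade {A, K, N, W} is supported by Char. 3: its derived state 'present' occurs in exactly those taxa and in no other taxon (including the outgroup).

Char. 3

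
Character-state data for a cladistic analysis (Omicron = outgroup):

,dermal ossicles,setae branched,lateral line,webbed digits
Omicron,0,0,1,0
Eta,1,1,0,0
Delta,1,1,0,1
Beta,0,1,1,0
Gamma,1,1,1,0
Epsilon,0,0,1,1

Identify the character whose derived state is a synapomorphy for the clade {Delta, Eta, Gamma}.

Character polarity is set by the outgroup: the derived state is whichever differs from the outgroup's state, so for lateral line the derived state is '0', and for the remaining characters it is '1'.
dermal ossicles (derived state '1') is shared by Delta, Eta, and Gamma — a synapomorphy uniting that clade.
setae branched (derived state '1') is shared by Beta, Delta, Eta, and Gamma — a synapomorphy uniting that clade.
Only Delta and Eta show the derived state '0' for lateral line, supporting them as a clade.
webbed digits groups Delta and Epsilon, which is incompatible with the clades supported by the remaining characters; treating it as convergent (homoplasy) costs fewer steps than any alternative tree.
Most parsimonious ingroup topology: ((((Eta,Delta),Gamma),Beta),Epsilon).
The clade {Delta, Eta, Gamma} is supported by dermal ossicles: its derived state '1' occurs in exactly those taxa and in no other taxon (including the outgroup).

dermal ossicles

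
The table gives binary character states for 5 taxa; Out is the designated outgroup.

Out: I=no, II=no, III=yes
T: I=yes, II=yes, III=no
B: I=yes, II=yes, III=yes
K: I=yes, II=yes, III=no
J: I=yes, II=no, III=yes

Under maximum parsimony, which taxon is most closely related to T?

Character polarity is set by the outgroup: the derived state is whichever differs from the outgroup's state, so for III the derived state is 'no', and for the remaining characters it is 'yes'.
All ingroup taxa share the derived state 'yes' for I; it defines the ingroup but does not resolve relationships within it.
Only B, K, and T show the derived state 'yes' for II, supporting them as a clade.
III (derived state 'no') is shared by K and T — a synapomorphy uniting that clade.
Most parsimonious ingroup topology: (J,(B,(K,T))).
T and K form a cherry on this tree, so they are sister taxa.

K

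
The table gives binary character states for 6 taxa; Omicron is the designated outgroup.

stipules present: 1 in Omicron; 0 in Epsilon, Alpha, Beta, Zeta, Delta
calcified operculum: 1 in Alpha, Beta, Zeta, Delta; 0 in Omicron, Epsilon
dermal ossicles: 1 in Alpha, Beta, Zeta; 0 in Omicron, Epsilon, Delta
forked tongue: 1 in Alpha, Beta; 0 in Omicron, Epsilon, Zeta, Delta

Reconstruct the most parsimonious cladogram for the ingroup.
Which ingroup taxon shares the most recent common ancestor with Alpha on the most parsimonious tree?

Beta

Character polarity is set by the outgroup: the derived state is whichever differs from the outgroup's state, so for stipules present the derived state is '0', and for the remaining characters it is '1'.
stipules present (derived state '0') is shared by all ingroup taxa — unites the whole ingroup.
Only Alpha, Beta, Delta, and Zeta show the derived state '1' for calcified operculum, supporting them as a clade.
dermal ossicles: derived state '1' in Alpha, Beta, and Zeta only — synapomorphy for {Alpha, Beta, Zeta}.
Only Alpha and Beta show the derived state '1' for forked tongue, supporting them as a clade.
Most parsimonious ingroup topology: (Epsilon,(((Alpha,Beta),Zeta),Delta)).
Alpha and Beta form a cherry on this tree, so they are sister taxa.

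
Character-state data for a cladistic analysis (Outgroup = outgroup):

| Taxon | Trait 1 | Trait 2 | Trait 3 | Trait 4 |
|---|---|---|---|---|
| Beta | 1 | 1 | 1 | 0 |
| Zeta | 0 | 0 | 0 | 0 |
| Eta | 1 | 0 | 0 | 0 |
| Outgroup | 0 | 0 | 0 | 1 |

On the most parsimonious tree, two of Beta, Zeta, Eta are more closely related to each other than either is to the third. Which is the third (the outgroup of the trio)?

Character polarity is set by the outgroup: the derived state is whichever differs from the outgroup's state, so for Trait 4 the derived state is '0', and for the remaining characters it is '1'.
Only Beta and Eta show the derived state '1' for Trait 1, supporting them as a clade.
Trait 2: derived state '1' in Beta only — an autapomorphy, so it tells us nothing about relationships among taxa.
Trait 3: derived state '1' in Beta only — an autapomorphy, so it tells us nothing about relationships among taxa.
All ingroup taxa share the derived state '0' for Trait 4; it defines the ingroup but does not resolve relationships within it.
Most parsimonious ingroup topology: (Zeta,(Eta,Beta)).
Eta and Beta share a more recent common ancestor with each other than either does with Zeta, so Zeta is the least closely related of the three.

Zeta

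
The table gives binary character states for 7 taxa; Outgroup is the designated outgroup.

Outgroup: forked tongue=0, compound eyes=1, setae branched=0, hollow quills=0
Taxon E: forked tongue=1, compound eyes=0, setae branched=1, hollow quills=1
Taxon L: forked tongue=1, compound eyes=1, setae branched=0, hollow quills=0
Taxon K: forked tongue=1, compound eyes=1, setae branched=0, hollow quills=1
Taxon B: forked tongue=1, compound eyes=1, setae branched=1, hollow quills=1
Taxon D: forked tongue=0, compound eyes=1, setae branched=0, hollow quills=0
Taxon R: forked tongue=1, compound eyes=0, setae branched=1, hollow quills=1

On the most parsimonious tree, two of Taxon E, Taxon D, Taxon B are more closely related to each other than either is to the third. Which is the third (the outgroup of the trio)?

Character polarity is set by the outgroup: the derived state is whichever differs from the outgroup's state, so for compound eyes the derived state is '0', and for the remaining characters it is '1'.
Only Taxon B, Taxon E, Taxon K, Taxon L, and Taxon R show the derived state '1' for forked tongue, supporting them as a clade.
compound eyes: derived state '0' in Taxon E and Taxon R only — synapomorphy for {Taxon E, Taxon R}.
setae branched (derived state '1') is shared by Taxon B, Taxon E, and Taxon R — a synapomorphy uniting that clade.
Only Taxon B, Taxon E, Taxon K, and Taxon R show the derived state '1' for hollow quills, supporting them as a clade.
Most parsimonious ingroup topology: (((((Taxon E,Taxon R),Taxon B),Taxon K),Taxon L),Taxon D).
Taxon B and Taxon E share a more recent common ancestor with each other than either does with Taxon D, so Taxon D is the least closely related of the three.

Taxon D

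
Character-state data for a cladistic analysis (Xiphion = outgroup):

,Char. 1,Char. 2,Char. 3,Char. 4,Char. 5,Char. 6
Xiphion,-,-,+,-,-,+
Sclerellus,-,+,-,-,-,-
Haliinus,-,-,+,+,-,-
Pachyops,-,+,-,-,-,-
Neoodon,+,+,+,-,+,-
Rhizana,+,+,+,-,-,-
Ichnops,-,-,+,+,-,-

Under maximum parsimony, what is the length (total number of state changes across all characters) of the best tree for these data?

6

Character polarity is set by the outgroup: the derived state is whichever differs from the outgroup's state, so for Char. 3, Char. 6 the derived state is '-', and for the remaining characters it is '+'.
Only Neoodon and Rhizana show the derived state '+' for Char. 1, supporting them as a clade.
Only Neoodon, Pachyops, Rhizana, and Sclerellus show the derived state '+' for Char. 2, supporting them as a clade.
Char. 3: derived state '-' in Pachyops and Sclerellus only — synapomorphy for {Pachyops, Sclerellus}.
Char. 4: derived state '+' in Haliinus and Ichnops only — synapomorphy for {Haliinus, Ichnops}.
Char. 5 (derived state '+') is unique to Neoodon (autapomorphy; uninformative for grouping).
Char. 6 (derived state '-') is shared by all ingroup taxa — unites the whole ingroup.
Most parsimonious ingroup topology: (((Sclerellus,Pachyops),(Neoodon,Rhizana)),(Haliinus,Ichnops)).
Changes per character on this tree: Char. 1: 1; Char. 2: 1; Char. 3: 1; Char. 4: 1; Char. 5: 1; Char. 6: 1.
Total = 6.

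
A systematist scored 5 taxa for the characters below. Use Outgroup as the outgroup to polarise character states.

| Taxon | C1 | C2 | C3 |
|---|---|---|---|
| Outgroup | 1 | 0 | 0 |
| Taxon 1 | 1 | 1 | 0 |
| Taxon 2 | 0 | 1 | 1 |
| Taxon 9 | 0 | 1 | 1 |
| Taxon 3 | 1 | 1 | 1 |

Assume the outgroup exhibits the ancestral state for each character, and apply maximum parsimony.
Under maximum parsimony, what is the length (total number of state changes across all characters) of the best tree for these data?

Character polarity is set by the outgroup: the derived state is whichever differs from the outgroup's state, so for C1 the derived state is '0', and for the remaining characters it is '1'.
C1 (derived state '0') is shared by Taxon 2 and Taxon 9 — a synapomorphy uniting that clade.
All ingroup taxa share the derived state '1' for C2; it defines the ingroup but does not resolve relationships within it.
C3 (derived state '1') is shared by Taxon 2, Taxon 3, and Taxon 9 — a synapomorphy uniting that clade.
Most parsimonious ingroup topology: (Taxon 1,((Taxon 2,Taxon 9),Taxon 3)).
Changes per character on this tree: C1: 1; C2: 1; C3: 1.
Total = 3.

3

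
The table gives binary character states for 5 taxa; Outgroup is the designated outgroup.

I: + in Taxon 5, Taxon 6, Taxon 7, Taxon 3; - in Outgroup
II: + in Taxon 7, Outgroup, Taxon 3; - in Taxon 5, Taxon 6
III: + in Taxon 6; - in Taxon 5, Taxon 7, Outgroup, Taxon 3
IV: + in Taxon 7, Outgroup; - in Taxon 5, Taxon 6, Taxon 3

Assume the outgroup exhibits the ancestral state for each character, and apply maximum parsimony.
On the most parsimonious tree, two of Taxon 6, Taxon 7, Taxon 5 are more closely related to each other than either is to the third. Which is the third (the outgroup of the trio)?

Taxon 7

Character polarity is set by the outgroup: the derived state is whichever differs from the outgroup's state, so for II, IV the derived state is '-', and for the remaining characters it is '+'.
All ingroup taxa share the derived state '+' for I; it defines the ingroup but does not resolve relationships within it.
II: derived state '-' in Taxon 5 and Taxon 6 only — synapomorphy for {Taxon 5, Taxon 6}.
III (derived state '+') is unique to Taxon 6 (autapomorphy; uninformative for grouping).
Only Taxon 3, Taxon 5, and Taxon 6 show the derived state '-' for IV, supporting them as a clade.
Most parsimonious ingroup topology: ((Taxon 3,(Taxon 5,Taxon 6)),Taxon 7).
Taxon 5 and Taxon 6 share a more recent common ancestor with each other than either does with Taxon 7, so Taxon 7 is the least closely related of the three.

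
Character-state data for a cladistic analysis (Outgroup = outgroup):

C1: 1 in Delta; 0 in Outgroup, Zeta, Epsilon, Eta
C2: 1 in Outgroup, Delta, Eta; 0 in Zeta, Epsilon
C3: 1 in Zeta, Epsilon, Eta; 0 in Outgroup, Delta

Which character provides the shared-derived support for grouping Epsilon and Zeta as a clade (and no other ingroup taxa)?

C2

Character polarity is set by the outgroup: the derived state is whichever differs from the outgroup's state, so for C2 the derived state is '0', and for the remaining characters it is '1'.
C1: derived state '1' in Delta only — an autapomorphy, so it tells us nothing about relationships among taxa.
Only Epsilon and Zeta show the derived state '0' for C2, supporting them as a clade.
Only Epsilon, Eta, and Zeta show the derived state '1' for C3, supporting them as a clade.
Most parsimonious ingroup topology: (Delta,((Zeta,Epsilon),Eta)).
The clade {Epsilon, Zeta} is supported by C2: its derived state '0' occurs in exactly those taxa and in no other taxon (including the outgroup).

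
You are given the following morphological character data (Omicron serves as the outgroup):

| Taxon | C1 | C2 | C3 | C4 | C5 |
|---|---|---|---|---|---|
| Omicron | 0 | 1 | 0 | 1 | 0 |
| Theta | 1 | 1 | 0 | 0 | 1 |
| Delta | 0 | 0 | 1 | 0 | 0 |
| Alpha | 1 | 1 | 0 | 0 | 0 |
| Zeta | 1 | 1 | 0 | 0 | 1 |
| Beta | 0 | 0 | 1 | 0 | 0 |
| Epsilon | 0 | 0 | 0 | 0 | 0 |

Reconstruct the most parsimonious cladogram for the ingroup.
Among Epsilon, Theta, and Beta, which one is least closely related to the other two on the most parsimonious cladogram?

Character polarity is set by the outgroup: the derived state is whichever differs from the outgroup's state, so for C2, C4 the derived state is '0', and for the remaining characters it is '1'.
Only Alpha, Theta, and Zeta show the derived state '1' for C1, supporting them as a clade.
C2 (derived state '0') is shared by Beta, Delta, and Epsilon — a synapomorphy uniting that clade.
C3 (derived state '1') is shared by Beta and Delta — a synapomorphy uniting that clade.
All ingroup taxa share the derived state '0' for C4; it defines the ingroup but does not resolve relationships within it.
C5: derived state '1' in Theta and Zeta only — synapomorphy for {Theta, Zeta}.
Most parsimonious ingroup topology: (((Theta,Zeta),Alpha),((Delta,Beta),Epsilon)).
Beta and Epsilon share a more recent common ancestor with each other than either does with Theta, so Theta is the least closely related of the three.

Theta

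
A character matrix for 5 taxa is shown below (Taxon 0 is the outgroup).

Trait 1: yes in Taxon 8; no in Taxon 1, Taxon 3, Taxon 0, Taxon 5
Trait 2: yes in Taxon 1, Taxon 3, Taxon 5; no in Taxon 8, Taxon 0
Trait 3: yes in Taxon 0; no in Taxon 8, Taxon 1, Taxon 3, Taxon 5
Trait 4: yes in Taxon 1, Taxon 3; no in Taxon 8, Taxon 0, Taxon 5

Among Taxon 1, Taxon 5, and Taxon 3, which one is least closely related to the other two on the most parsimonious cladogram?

Character polarity is set by the outgroup: the derived state is whichever differs from the outgroup's state, so for Trait 3 the derived state is 'no', and for the remaining characters it is 'yes'.
Trait 1 (derived state 'yes') is unique to Taxon 8 (autapomorphy; uninformative for grouping).
Trait 2 (derived state 'yes') is shared by Taxon 1, Taxon 3, and Taxon 5 — a synapomorphy uniting that clade.
Trait 3 (derived state 'no') is shared by all ingroup taxa — unites the whole ingroup.
Trait 4 (derived state 'yes') is shared by Taxon 1 and Taxon 3 — a synapomorphy uniting that clade.
Most parsimonious ingroup topology: (Taxon 8,((Taxon 3,Taxon 1),Taxon 5)).
Taxon 3 and Taxon 1 share a more recent common ancestor with each other than either does with Taxon 5, so Taxon 5 is the least closely related of the three.

Taxon 5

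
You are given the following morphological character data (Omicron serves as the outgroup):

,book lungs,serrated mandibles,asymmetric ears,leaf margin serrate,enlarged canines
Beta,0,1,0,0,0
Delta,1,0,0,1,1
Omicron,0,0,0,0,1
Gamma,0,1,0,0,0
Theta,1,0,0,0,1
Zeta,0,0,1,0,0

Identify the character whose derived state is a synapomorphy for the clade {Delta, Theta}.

book lungs

Character polarity is set by the outgroup: the derived state is whichever differs from the outgroup's state, so for enlarged canines the derived state is '0', and for the remaining characters it is '1'.
book lungs (derived state '1') is shared by Delta and Theta — a synapomorphy uniting that clade.
serrated mandibles (derived state '1') is shared by Beta and Gamma — a synapomorphy uniting that clade.
asymmetric ears (derived state '1') is unique to Zeta (autapomorphy; uninformative for grouping).
leaf margin serrate (derived state '1') is unique to Delta (autapomorphy; uninformative for grouping).
enlarged canines (derived state '0') is shared by Beta, Gamma, and Zeta — a synapomorphy uniting that clade.
Most parsimonious ingroup topology: ((Zeta,(Gamma,Beta)),(Theta,Delta)).
The clade {Delta, Theta} is supported by book lungs: its derived state '1' occurs in exactly those taxa and in no other taxon (including the outgroup).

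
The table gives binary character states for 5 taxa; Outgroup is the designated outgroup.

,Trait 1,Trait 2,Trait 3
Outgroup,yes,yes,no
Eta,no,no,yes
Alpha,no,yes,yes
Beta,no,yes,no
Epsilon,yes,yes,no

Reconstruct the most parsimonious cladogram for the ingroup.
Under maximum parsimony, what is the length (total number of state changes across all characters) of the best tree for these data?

Character polarity is set by the outgroup: the derived state is whichever differs from the outgroup's state, so for Trait 1, Trait 2 the derived state is 'no', and for the remaining characters it is 'yes'.
Trait 1: derived state 'no' in Alpha, Beta, and Eta only — synapomorphy for {Alpha, Beta, Eta}.
Trait 2 (derived state 'no') is unique to Eta (autapomorphy; uninformative for grouping).
Trait 3: derived state 'yes' in Alpha and Eta only — synapomorphy for {Alpha, Eta}.
Most parsimonious ingroup topology: (((Eta,Alpha),Beta),Epsilon).
Changes per character on this tree: Trait 1: 1; Trait 2: 1; Trait 3: 1.
Total = 3.

3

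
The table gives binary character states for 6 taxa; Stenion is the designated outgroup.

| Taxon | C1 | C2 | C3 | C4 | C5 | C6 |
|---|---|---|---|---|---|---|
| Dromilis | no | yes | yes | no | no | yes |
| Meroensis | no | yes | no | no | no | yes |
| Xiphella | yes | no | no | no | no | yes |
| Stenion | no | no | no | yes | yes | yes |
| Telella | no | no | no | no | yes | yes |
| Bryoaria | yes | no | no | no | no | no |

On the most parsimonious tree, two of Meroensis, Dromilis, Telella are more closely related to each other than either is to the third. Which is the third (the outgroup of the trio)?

Character polarity is set by the outgroup: the derived state is whichever differs from the outgroup's state, so for C4, C5, C6 the derived state is 'no', and for the remaining characters it is 'yes'.
C1: derived state 'yes' in Bryoaria and Xiphella only — synapomorphy for {Bryoaria, Xiphella}.
C2: derived state 'yes' in Dromilis and Meroensis only — synapomorphy for {Dromilis, Meroensis}.
C3: derived state 'yes' in Dromilis only — an autapomorphy, so it tells us nothing about relationships among taxa.
C4 (derived state 'no') is shared by all ingroup taxa — unites the whole ingroup.
C5 (derived state 'no') is shared by Bryoaria, Dromilis, Meroensis, and Xiphella — a synapomorphy uniting that clade.
C6 (derived state 'no') is unique to Bryoaria (autapomorphy; uninformative for grouping).
Most parsimonious ingroup topology: (((Meroensis,Dromilis),(Bryoaria,Xiphella)),Telella).
Dromilis and Meroensis share a more recent common ancestor with each other than either does with Telella, so Telella is the least closely related of the three.

Telella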